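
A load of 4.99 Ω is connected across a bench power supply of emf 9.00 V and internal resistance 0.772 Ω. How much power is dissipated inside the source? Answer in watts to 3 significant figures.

1.88 W

r is in series with the load, so it carries the full circuit current — the loss in it is I²r.
I = ε / (r + R) = 9.00 / (0.772 + 4.99) = 1.562 A
P_int = I² r = (1.562)² × 0.772 = 1.883 W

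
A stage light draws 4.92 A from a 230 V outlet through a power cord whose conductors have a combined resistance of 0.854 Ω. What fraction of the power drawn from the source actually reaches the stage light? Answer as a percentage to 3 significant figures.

The power cord carries the full 4.92 A.
P_line = I² R_line = (4.920)² × 0.854 = 20.67 W
P_source = V I = 230 × 4.920 = 1132 W; P_load = 1111 W
η = P_load / P_source = 1111 / 1132 = 0.9817

98.2 %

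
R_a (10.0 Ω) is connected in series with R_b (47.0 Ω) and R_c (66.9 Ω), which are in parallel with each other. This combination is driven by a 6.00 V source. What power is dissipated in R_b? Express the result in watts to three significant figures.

0.413 W

Reduce the parallel pair to R_p first; the network is then a simple series string.
R_p = (47.0×66.9)/(47.0+66.9) = 27.61 Ω
R_total = 10.0 + 27.61 = 37.61 Ω
I = V / R_total = 6.00 / 37.61 = 0.1595 A
Voltage across the parallel pair: V_p = I × R_p = 0.1595 × 27.61 = 4.405 V
R_b sees V_p directly, so P = V_p² / R_b.
P_R_b = (4.405)² / 47.0 = 0.4128 W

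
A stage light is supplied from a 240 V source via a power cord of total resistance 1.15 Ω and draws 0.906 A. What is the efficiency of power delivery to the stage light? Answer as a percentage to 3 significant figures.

The power cord carries the full 0.906 A.
P_line = I² R_line = (0.9060)² × 1.15 = 0.9440 W
P_source = V I = 240 × 0.9060 = 217.4 W; P_load = 216.5 W
η = P_load / P_source = 216.5 / 217.4 = 0.9957

99.6 %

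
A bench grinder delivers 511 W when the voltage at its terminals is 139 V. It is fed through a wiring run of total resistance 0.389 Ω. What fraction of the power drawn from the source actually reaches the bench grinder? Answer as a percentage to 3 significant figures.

99.0 %

I = P / V = 511 / 139 = 3.676 A through the wiring run.
P_line = I² R_line = (3.676)² × 0.389 = 5.257 W
P_source = P_load + P_line = 511.0 + 5.257 = 516.3 W
η = P_load / P_source = 511.0 / 516.3 = 0.9898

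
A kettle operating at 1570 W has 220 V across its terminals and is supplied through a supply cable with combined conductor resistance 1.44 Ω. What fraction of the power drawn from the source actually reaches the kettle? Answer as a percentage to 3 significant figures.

I = P / V = 1570 / 220 = 7.136 A through the supply cable.
P_line = I² R_line = (7.136)² × 1.44 = 73.34 W
P_source = P_load + P_line = 1570 + 73.34 = 1643 W
η = P_load / P_source = 1570 / 1643 = 0.9554

95.5 %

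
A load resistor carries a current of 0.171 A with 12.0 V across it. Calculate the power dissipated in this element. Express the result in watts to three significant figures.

Both the voltage across and the current through the element are known, so P = V I applies directly.
P = 12.0 V × 0.1710 A = 2.052 W

2.05 W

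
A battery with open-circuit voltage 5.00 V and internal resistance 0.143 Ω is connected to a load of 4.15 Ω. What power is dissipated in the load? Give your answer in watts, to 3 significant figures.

Load and internal resistance form a series loop — compute the loop current, then the load power via I²R.
I = ε / (r + R) = 5.00 / (0.143 + 4.15) = 1.165 A
P_load = I² R = (1.165)² × 4.15 = 5.629 W

5.63 W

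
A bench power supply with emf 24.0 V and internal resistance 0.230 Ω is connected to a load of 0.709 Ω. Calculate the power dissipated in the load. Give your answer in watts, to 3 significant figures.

463 W

Find the circuit current first, then P = I²R for the load (series elements share I).
I = ε / (r + R) = 24.0 / (0.230 + 0.709) = 25.56 A
P_load = I² R = (25.56)² × 0.709 = 463.2 W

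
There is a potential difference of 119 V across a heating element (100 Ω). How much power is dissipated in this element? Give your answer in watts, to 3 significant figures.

142 W

With V across and R both known, P = V²/R gives the dissipation directly.
P = (119 V)² / 100 Ω = 141.6 W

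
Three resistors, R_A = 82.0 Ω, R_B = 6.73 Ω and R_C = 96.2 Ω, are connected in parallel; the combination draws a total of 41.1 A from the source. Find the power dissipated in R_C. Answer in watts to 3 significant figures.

Parallel branches share V, not I — compute V via R_eq, then use V²/R for the target branch.
1/R_eq = 1/82.0 + 1/6.73 + 1/96.2 ⇒ R_eq = 5.842 Ω
V = I_total × R_eq = 41.10 × 5.842 = 240.1 V
P_R_C = V² / R_C = (240.1)² / 96.2 = 599.3 W

599 W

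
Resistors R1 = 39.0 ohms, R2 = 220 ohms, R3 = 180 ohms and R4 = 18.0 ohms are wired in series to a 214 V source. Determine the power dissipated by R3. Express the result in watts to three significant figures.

In a series string the same current flows through every resistor — find that current, then P = I²R for the one we want.
R_total = 39.0 + 220 + 180 + 18.0 = 457.0 Ω
I = V / R_total = 214 / 457.0 = 0.4683 A
P_R3 = I² × R3 = (0.4683)² × 180 = 39.47 W

39.5 W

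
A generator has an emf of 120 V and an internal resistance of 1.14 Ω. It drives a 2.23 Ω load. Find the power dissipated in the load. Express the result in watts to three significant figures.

Find the circuit current first, then P = I²R for the load (series elements share I).
I = ε / (r + R) = 120 / (1.14 + 2.23) = 35.61 A
P_load = I² R = (35.61)² × 2.23 = 2828 W

2830 W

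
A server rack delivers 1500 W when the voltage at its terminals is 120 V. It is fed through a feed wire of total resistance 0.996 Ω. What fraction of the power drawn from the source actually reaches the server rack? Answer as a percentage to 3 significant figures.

I = P / V = 1500 / 120 = 12.50 A through the feed wire.
P_line = I² R_line = (12.50)² × 0.996 = 155.6 W
P_source = P_load + P_line = 1500 + 155.6 = 1656 W
η = P_load / P_source = 1500 / 1656 = 0.9060

90.6 %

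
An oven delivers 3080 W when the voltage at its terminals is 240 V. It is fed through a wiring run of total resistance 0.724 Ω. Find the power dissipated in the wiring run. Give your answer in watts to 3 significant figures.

Line loss is just I²R for the cable — we know both I and R_line directly.
I = P / V = 3080 / 240 = 12.83 A through the wiring run.
P_line = I² R_line = (12.83)² × 0.724 = 119.2 W

119 W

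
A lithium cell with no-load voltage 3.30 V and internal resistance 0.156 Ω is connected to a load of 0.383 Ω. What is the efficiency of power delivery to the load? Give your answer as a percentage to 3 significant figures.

Both r and R carry the same current, so the power split is just the resistance split: η = R/(R+r).
η = R / (R + r) = 0.383 / (0.383 + 0.156) = 0.7106

71.1 %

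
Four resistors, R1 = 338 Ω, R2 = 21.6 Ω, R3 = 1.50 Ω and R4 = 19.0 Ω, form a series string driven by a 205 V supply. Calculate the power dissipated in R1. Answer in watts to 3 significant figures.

98.3 W

In a series string the same current flows through every resistor — find that current, then P = I²R for the one we want.
R_total = 338 + 21.6 + 1.50 + 19.0 = 380.1 Ω
I = V / R_total = 205 / 380.1 = 0.5393 A
P_R1 = I² × R1 = (0.5393)² × 338 = 98.32 W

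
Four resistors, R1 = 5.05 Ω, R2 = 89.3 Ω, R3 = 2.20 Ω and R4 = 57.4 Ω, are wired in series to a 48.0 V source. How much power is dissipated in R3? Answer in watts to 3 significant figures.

0.214 W

Every series element carries the same I. Get I from the total resistance, then P = I² × R3.
R_total = 5.05 + 89.3 + 2.20 + 57.4 = 153.9 Ω
I = V / R_total = 48.0 / 153.9 = 0.3118 A
P_R3 = I² × R3 = (0.3118)² × 2.20 = 0.2139 W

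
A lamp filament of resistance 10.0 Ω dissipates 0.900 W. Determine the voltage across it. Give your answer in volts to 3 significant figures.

3.00 V

The two known quantities fix the third via V = √(P R).
V = √(0.900 × 10.0) = 3.000 V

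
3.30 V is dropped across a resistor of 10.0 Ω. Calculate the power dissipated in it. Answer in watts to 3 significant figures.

1.09 W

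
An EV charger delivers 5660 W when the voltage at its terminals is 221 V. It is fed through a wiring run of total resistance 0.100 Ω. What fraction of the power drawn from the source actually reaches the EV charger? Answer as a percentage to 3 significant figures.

I = P / V = 5660 / 221 = 25.61 A through the wiring run.
P_line = I² R_line = (25.61)² × 0.100 = 65.59 W
P_source = P_load + P_line = 5660 + 65.59 = 5726 W
η = P_load / P_source = 5660 / 5726 = 0.9885

98.9 %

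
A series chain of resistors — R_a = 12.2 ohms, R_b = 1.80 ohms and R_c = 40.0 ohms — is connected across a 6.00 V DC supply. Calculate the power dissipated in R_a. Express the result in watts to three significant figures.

0.151 W

The current is common to all series resistors; compute it, then apply P = I²R for the target.
R_total = 12.2 + 1.80 + 40.0 = 54.00 Ω
I = V / R_total = 6.00 / 54.00 = 0.1111 A
P_R_a = I² × R_a = (0.1111)² × 12.2 = 0.1506 W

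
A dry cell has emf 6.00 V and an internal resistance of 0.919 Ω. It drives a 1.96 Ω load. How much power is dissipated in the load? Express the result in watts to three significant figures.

8.51 W

Find the circuit current first, then P = I²R for the load (series elements share I).
I = ε / (r + R) = 6.00 / (0.919 + 1.96) = 2.084 A
P_load = I² R = (2.084)² × 1.96 = 8.513 W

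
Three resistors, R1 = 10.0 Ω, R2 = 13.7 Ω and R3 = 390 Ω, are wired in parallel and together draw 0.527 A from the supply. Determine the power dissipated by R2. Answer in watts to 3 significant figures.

The branches share the same voltage, but only the total current is given — find V from the equivalent resistance first.
1/R_eq = 1/10.0 + 1/13.7 + 1/390 ⇒ R_eq = 5.696 Ω
V = I_total × R_eq = 0.5270 × 5.696 = 3.002 V
P_R2 = V² / R2 = (3.002)² / 13.7 = 0.6578 W

0.658 W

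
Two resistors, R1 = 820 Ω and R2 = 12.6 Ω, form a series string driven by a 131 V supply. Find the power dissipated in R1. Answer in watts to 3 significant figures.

20.3 W

Every series element carries the same I. Get I from the total resistance, then P = I² × R1.
R_total = 820 + 12.6 = 832.6 Ω
I = V / R_total = 131 / 832.6 = 0.1573 A
P_R1 = I² × R1 = (0.1573)² × 820 = 20.30 W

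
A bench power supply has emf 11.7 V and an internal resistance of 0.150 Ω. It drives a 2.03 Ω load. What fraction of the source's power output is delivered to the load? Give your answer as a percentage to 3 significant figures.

93.1 %

Both r and R carry the same current, so the power split is just the resistance split: η = R/(R+r).
η = R / (R + r) = 2.03 / (2.03 + 0.150) = 0.9312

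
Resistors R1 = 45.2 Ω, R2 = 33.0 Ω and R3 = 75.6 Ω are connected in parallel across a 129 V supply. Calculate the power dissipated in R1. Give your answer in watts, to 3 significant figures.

Every branch has 129 V across it, so for R1 the power is simply V²/R.
P_R1 = V² / R1 = (129)² / 45.2 Ω = 368.2 W

368 W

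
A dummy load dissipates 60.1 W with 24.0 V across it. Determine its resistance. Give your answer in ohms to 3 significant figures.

9.58 Ω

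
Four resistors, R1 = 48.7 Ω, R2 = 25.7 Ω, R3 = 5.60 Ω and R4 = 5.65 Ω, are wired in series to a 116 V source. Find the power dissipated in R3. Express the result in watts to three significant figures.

10.3 W

Every series element carries the same I. Get I from the total resistance, then P = I² × R3.
R_total = 48.7 + 25.7 + 5.60 + 5.65 = 85.65 Ω
I = V / R_total = 116 / 85.65 = 1.354 A
P_R3 = I² × R3 = (1.354)² × 5.60 = 10.27 W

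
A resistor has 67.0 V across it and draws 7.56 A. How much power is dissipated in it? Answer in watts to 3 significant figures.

507 W

Since both terminal voltage and current are stated, P = V I gives the power in one step.
P = 67.0 V × 7.560 A = 506.5 W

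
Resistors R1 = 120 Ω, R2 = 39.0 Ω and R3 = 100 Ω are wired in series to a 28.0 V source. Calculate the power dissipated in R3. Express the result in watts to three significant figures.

The current is common to all series resistors; compute it, then apply P = I²R for the target.
R_total = 120 + 39.0 + 100 = 259.0 Ω
I = V / R_total = 28.0 / 259.0 = 0.1081 A
P_R3 = I² × R3 = (0.1081)² × 100 = 1.169 W

1.17 W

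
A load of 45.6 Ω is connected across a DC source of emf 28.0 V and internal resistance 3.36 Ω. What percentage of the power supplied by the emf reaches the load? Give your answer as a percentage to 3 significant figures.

93.1 %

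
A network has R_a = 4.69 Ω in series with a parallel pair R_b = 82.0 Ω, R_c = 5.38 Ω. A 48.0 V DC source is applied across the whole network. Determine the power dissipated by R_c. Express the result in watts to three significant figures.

115 W

Collapse R_b‖R_c to a single equivalent, reducing the network to two series elements.
R_p = (82.0×5.38)/(82.0+5.38) = 5.049 Ω
R_total = 4.69 + 5.049 = 9.739 Ω
I = V / R_total = 48.0 / 9.739 = 4.929 A
Voltage across the parallel pair: V_p = I × R_p = 4.929 × 5.049 = 24.88 V
With V_p across R_c, its power is V_p²/R_c.
P_R_c = (24.88)² / 5.38 = 115.1 W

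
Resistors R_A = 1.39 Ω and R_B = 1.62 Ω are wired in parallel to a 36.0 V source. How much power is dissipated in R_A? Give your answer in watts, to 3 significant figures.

932 W

Each parallel branch sees the full supply voltage, so P = V²/R applies directly to the target branch.
P_R_A = V² / R_A = (36.0)² / 1.39 Ω = 932.4 W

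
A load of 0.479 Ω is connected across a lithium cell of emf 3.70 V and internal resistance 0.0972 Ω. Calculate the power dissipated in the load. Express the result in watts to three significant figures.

19.8 W

The internal resistance and the load are in series, so the same I flows through both; get I from ε/(r+R), then I²R for the load.
I = ε / (r + R) = 3.70 / (0.0972 + 0.479) = 6.421 A
P_load = I² R = (6.421)² × 0.479 = 19.75 W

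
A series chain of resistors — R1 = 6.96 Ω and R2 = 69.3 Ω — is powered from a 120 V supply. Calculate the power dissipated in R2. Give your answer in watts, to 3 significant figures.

172 W

Every series element carries the same I. Get I from the total resistance, then P = I² × R2.
R_total = 6.96 + 69.3 = 76.26 Ω
I = V / R_total = 120 / 76.26 = 1.574 A
P_R2 = I² × R2 = (1.574)² × 69.3 = 171.6 W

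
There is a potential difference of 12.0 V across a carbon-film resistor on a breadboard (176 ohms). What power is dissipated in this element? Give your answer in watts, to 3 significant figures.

0.818 W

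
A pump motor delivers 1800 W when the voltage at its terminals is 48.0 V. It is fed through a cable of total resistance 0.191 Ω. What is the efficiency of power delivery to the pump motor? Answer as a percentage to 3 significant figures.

I = P / V = 1800 / 48.0 = 37.50 A through the cable.
P_line = I² R_line = (37.50)² × 0.191 = 268.6 W
P_source = P_load + P_line = 1800 + 268.6 = 2069 W
η = P_load / P_source = 1800 / 2069 = 0.8702

87.0 %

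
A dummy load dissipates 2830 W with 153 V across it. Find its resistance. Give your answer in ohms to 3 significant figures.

Rearranging the power relation for the two known quantities gives R = V² / P.
R = (153)² / 2830 = 8.272 Ω

8.27 Ω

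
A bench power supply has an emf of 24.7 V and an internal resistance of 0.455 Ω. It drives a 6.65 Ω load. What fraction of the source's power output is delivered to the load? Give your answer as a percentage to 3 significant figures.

η = P_load/(P_load+P_int) = I²R/(I²R+I²r) = R/(R+r) — the I² cancels for series elements.
η = R / (R + r) = 6.65 / (6.65 + 0.455) = 0.9360

93.6 %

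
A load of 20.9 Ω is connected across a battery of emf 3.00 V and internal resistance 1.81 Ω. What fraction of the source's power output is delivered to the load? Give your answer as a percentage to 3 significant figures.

92.0 %

η = P_load/(P_load+P_int) = I²R/(I²R+I²r) = R/(R+r) — the I² cancels for series elements.
η = R / (R + r) = 20.9 / (20.9 + 1.81) = 0.9203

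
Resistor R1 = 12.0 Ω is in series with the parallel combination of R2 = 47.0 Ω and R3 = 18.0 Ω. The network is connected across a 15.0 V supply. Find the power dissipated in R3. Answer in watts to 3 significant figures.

3.38 W

First combine the parallel branches into one equivalent R_p, then R1 + R_p is a series pair.
R_p = (47.0×18.0)/(47.0+18.0) = 13.02 Ω
R_total = 12.0 + 13.02 = 25.02 Ω
I = V / R_total = 15.0 / 25.02 = 0.5996 A
Voltage across the parallel pair: V_p = I × R_p = 0.5996 × 13.02 = 7.804 V
With V_p across R3, its power is V_p²/R3.
P_R3 = (7.804)² / 18.0 = 3.384 W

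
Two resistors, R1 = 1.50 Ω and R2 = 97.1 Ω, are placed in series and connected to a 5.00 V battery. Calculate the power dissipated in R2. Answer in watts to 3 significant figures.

0.250 W

Series elements share the same current, so find I first, then use P = I²R.
R_total = 1.50 + 97.1 = 98.60 Ω
I = V / R_total = 5.00 / 98.60 = 0.05071 A
P_R2 = I² × R2 = (0.05071)² × 97.1 = 0.2497 W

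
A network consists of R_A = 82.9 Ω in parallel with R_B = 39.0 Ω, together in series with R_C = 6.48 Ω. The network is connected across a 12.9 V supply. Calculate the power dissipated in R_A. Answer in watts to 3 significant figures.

Reduce the parallel combination to a single R_p; the circuit then becomes R_p in series with the remaining resistor.
R_p = (82.9×39.0)/(82.9+39.0) = 26.52 Ω
R_total = R_p + 6.48 = 26.52 + 6.48 = 33.00 Ω
I = V / R_total = 12.9 / 33.00 = 0.3909 A
Voltage across the parallel pair: V_p = I × R_p = 0.3909 × 26.52 = 10.37 V
R_A sits across V_p; its power is V_p²/R.
P_R_A = (10.37)² / 82.9 = 1.296 W

1.30 W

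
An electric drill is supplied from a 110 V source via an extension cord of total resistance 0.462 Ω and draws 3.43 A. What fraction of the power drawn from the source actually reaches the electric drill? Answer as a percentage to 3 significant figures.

The extension cord carries the full 3.43 A.
P_line = I² R_line = (3.430)² × 0.462 = 5.435 W
P_source = V I = 110 × 3.430 = 377.3 W; P_load = 371.9 W
η = P_load / P_source = 371.9 / 377.3 = 0.9856

98.6 %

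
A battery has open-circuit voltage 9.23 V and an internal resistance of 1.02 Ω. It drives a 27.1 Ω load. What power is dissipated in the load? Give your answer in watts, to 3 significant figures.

Find the circuit current first, then P = I²R for the load (series elements share I).
I = ε / (r + R) = 9.23 / (1.02 + 27.1) = 0.3282 A
P_load = I² R = (0.3282)² × 27.1 = 2.920 W

2.92 W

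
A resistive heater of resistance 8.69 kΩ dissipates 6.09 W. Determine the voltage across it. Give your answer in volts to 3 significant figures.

230 V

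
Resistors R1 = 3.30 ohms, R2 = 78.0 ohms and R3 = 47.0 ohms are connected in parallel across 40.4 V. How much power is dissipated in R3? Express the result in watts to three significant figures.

34.7 W

The supply voltage appears across each parallel branch — just use P = V²/R3.
P_R3 = V² / R3 = (40.4)² / 47.0 Ω = 34.73 W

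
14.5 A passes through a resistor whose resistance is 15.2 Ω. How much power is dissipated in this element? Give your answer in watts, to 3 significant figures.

The current through and the resistance of the element are both given; use P = I²R.
P = (14.50 A)² × 15.2 Ω = 3196 W

3200 W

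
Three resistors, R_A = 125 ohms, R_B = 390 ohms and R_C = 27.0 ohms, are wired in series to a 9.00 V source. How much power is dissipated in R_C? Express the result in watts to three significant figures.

0.00744 W

Every series element carries the same I. Get I from the total resistance, then P = I² × R_C.
R_total = 125 + 390 + 27.0 = 542.0 Ω
I = V / R_total = 9.00 / 542.0 = 0.01661 A
P_R_C = I² × R_C = (0.01661)² × 27.0 = 0.007445 W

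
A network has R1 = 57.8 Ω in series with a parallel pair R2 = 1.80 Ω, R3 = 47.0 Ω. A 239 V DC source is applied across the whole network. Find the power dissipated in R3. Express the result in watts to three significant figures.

First combine the parallel branches into one equivalent R_p, then R1 + R_p is a series pair.
R_p = (1.80×47.0)/(1.80+47.0) = 1.734 Ω
R_total = 57.8 + 1.734 = 59.53 Ω
I = V / R_total = 239 / 59.53 = 4.015 A
Voltage across the parallel pair: V_p = I × R_p = 4.015 × 1.734 = 6.960 V
R3 sees V_p directly, so P = V_p² / R3.
P_R3 = (6.960)² / 47.0 = 1.031 W

1.03 W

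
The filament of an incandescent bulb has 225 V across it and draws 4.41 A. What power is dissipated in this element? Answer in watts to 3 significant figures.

992 W

With V and I both given, power follows immediately from P = V I.
P = 225 V × 4.410 A = 992.2 W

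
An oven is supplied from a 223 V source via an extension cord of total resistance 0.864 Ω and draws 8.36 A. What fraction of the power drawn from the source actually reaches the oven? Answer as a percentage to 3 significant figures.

The extension cord carries the full 8.36 A.
P_line = I² R_line = (8.360)² × 0.864 = 60.38 W
P_source = V I = 223 × 8.360 = 1864 W; P_load = 1804 W
η = P_load / P_source = 1804 / 1864 = 0.9676

96.8 %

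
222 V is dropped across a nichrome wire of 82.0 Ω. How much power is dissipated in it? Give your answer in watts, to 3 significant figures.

Voltage and resistance are given, so P = V²/R is the one-step route.
P = (222 V)² / 82.0 Ω = 601.0 W

601 W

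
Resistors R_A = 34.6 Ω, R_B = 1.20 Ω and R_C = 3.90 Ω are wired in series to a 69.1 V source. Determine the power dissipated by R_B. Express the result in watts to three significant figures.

In a series string the same current flows through every resistor — find that current, then P = I²R for the one we want.
R_total = 34.6 + 1.20 + 3.90 = 39.70 Ω
I = V / R_total = 69.1 / 39.70 = 1.741 A
P_R_B = I² × R_B = (1.741)² × 1.20 = 3.635 W

3.64 W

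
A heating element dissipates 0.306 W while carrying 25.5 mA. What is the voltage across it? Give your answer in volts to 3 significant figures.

Inverting the appropriate power form: V = P / I.
V = 0.306 / 0.02550 = 12.00 V

12.0 V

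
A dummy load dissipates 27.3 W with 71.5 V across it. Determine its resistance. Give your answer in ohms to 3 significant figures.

187 Ω

The two known quantities fix the third via R = V² / P.
R = (71.5)² / 27.3 = 187.3 Ω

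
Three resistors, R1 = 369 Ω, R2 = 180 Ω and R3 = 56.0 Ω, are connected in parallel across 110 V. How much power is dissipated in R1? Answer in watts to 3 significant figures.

32.8 W

Every branch has 110 V across it, so for R1 the power is simply V²/R.
P_R1 = V² / R1 = (110)² / 369 Ω = 32.79 W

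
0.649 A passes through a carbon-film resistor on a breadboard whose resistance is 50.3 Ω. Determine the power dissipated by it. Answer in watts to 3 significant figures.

The current through and the resistance of the element are both given; use P = I²R.
P = (0.6490 A)² × 50.3 Ω = 21.19 W

21.2 W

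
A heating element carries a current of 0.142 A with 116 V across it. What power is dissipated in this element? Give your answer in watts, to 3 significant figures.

V and I are known directly — P = V I, no intermediate step needed.
P = 116 V × 0.1420 A = 16.47 W

16.5 W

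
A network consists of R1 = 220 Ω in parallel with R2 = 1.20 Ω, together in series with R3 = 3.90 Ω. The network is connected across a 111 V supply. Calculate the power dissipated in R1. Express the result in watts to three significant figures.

3.07 W

Collapse the R1‖R2 pair into one equivalent R_p; then R_p and R3 form a series string.
R_p = (220×1.20)/(220+1.20) = 1.193 Ω
R_total = R_p + 3.90 = 1.193 + 3.90 = 5.093 Ω
I = V / R_total = 111 / 5.093 = 21.79 A
Voltage across the parallel pair: V_p = I × R_p = 21.79 × 1.193 = 26.01 V
Use P = V²/R for R1 with V = V_p.
P_R1 = (26.01)² / 220 = 3.075 W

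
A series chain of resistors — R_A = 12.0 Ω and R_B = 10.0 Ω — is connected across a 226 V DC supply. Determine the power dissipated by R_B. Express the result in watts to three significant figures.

Every series element carries the same I. Get I from the total resistance, then P = I² × R_B.
R_total = 12.0 + 10.0 = 22.00 Ω
I = V / R_total = 226 / 22.00 = 10.27 A
P_R_B = I² × R_B = (10.27)² × 10.0 = 1055 W

1060 W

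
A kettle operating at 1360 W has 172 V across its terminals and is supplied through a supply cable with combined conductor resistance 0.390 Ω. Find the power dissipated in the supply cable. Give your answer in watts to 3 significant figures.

24.4 W

Only the current and the line resistance are needed for the I²R loss.
I = P / V = 1360 / 172 = 7.907 A through the supply cable.
P_line = I² R_line = (7.907)² × 0.390 = 24.38 W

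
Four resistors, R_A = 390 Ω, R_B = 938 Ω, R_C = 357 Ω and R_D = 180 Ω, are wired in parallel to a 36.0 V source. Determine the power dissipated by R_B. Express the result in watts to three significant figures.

1.38 W

The supply voltage appears across each parallel branch — just use P = V²/R_B.
P_R_B = V² / R_B = (36.0)² / 938 Ω = 1.382 W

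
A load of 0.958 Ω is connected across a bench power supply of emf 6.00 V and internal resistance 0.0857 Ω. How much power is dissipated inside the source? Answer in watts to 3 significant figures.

2.83 W

r is in series with the load, so it carries the full circuit current — the loss in it is I²r.
I = ε / (r + R) = 6.00 / (0.0857 + 0.958) = 5.749 A
P_int = I² r = (5.749)² × 0.0857 = 2.832 W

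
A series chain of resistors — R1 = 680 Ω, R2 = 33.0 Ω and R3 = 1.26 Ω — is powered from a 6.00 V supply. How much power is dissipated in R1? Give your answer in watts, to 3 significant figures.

0.0480 W

In a series string the same current flows through every resistor — find that current, then P = I²R for the one we want.
R_total = 680 + 33.0 + 1.26 = 714.3 Ω
I = V / R_total = 6.00 / 714.3 = 0.008400 A
P_R1 = I² × R1 = (0.008400)² × 680 = 0.04798 W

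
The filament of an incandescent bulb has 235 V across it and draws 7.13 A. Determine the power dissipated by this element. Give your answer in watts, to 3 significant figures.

Since both terminal voltage and current are stated, P = V I gives the power in one step.
P = 235 V × 7.130 A = 1676 W

1680 W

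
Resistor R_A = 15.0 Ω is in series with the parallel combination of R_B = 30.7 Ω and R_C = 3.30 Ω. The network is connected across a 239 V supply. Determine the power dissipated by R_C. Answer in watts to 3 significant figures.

475 W

Replace R_B and R_C with their parallel equivalent so the circuit becomes R_A in series with R_p.
R_p = (30.7×3.30)/(30.7+3.30) = 2.980 Ω
R_total = 15.0 + 2.980 = 17.98 Ω
I = V / R_total = 239 / 17.98 = 13.29 A
Voltage across the parallel pair: V_p = I × R_p = 13.29 × 2.980 = 39.61 V
R_C sees V_p directly, so P = V_p² / R_C.
P_R_C = (39.61)² / 3.30 = 475.4 W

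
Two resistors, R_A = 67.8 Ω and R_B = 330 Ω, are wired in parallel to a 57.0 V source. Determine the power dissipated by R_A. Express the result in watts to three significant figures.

47.9 W

The supply voltage appears across each parallel branch — just use P = V²/R_A.
P_R_A = V² / R_A = (57.0)² / 67.8 Ω = 47.92 W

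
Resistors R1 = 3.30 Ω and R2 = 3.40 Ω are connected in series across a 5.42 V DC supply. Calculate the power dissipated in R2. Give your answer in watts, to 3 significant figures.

The current is common to all series resistors; compute it, then apply P = I²R for the target.
R_total = 3.30 + 3.40 = 6.700 Ω
I = V / R_total = 5.42 / 6.700 = 0.8090 A
P_R2 = I² × R2 = (0.8090)² × 3.40 = 2.225 W

2.22 W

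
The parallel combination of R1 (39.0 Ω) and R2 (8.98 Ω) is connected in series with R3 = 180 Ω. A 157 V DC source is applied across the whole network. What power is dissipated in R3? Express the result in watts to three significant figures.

126 W

Reduce the parallel combination to a single R_p; the circuit then becomes R_p in series with the remaining resistor.
R_p = (39.0×8.98)/(39.0+8.98) = 7.299 Ω
R_total = R_p + 180 = 7.299 + 180 = 187.3 Ω
I = V / R_total = 157 / 187.3 = 0.8382 A
R3 carries the full series current, so P = I²R.
P_R3 = (0.8382)² × 180 = 126.5 W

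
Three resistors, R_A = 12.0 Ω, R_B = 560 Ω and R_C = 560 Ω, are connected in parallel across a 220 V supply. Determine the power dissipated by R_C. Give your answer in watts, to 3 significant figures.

86.4 W

Parallel branches share the same voltage; P = V²/R gives the branch power in one step.
P_R_C = V² / R_C = (220)² / 560 Ω = 86.43 W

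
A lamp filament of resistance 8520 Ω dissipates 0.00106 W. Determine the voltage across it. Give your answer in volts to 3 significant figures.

Inverting the appropriate power form: V = √(P R).
V = √(0.00106 × 8520) = 3.005 V

3.01 V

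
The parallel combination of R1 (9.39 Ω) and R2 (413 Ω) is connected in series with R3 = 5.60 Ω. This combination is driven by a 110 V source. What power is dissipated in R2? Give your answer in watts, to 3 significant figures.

First find R_p for the parallel pair, then treat R_p + R3 as a series loop.
R_p = (9.39×413)/(9.39+413) = 9.181 Ω
R_total = R_p + 5.60 = 9.181 + 5.60 = 14.78 Ω
I = V / R_total = 110 / 14.78 = 7.442 A
Voltage across the parallel pair: V_p = I × R_p = 7.442 × 9.181 = 68.33 V
R2 sits across V_p; its power is V_p²/R.
P_R2 = (68.33)² / 413 = 11.30 W

11.3 W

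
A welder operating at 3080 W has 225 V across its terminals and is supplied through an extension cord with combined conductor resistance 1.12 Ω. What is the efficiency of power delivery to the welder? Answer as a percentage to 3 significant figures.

93.6 %

I = P / V = 3080 / 225 = 13.69 A through the extension cord.
P_line = I² R_line = (13.69)² × 1.12 = 209.9 W
P_source = P_load + P_line = 3080 + 209.9 = 3290 W
η = P_load / P_source = 3080 / 3290 = 0.9362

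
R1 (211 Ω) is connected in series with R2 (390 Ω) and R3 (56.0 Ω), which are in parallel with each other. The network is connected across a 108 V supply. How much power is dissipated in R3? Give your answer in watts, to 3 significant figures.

7.39 W

Collapse R2‖R3 to a single equivalent, reducing the network to two series elements.
R_p = (390×56.0)/(390+56.0) = 48.97 Ω
R_total = 211 + 48.97 = 260.0 Ω
I = V / R_total = 108 / 260.0 = 0.4154 A
Voltage across the parallel pair: V_p = I × R_p = 0.4154 × 48.97 = 20.34 V
R3 is across V_p, so use P = V²/R for that branch.
P_R3 = (20.34)² / 56.0 = 7.390 W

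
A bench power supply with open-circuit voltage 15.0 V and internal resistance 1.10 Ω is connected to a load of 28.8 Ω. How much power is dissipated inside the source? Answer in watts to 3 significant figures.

Internal loss is I²r, with I set by the total series resistance r+R.
I = ε / (r + R) = 15.0 / (1.10 + 28.8) = 0.5017 A
P_int = I² r = (0.5017)² × 1.10 = 0.2768 W

0.277 W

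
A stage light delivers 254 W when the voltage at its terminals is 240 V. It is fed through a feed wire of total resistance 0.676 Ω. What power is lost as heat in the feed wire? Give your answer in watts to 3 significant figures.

0.757 W

Only the current and the line resistance are needed for the I²R loss.
I = P / V = 254 / 240 = 1.058 A through the feed wire.
P_line = I² R_line = (1.058)² × 0.676 = 0.7572 W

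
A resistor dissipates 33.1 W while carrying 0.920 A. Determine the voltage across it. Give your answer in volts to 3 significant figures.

36.0 V

The two known quantities fix the third via V = P / I.
V = 33.1 / 0.9200 = 35.98 V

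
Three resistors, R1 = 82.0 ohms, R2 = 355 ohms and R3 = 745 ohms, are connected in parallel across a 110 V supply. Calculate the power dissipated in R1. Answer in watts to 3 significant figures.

Every branch has 110 V across it, so for R1 the power is simply V²/R.
P_R1 = V² / R1 = (110)² / 82.0 Ω = 147.6 W

148 W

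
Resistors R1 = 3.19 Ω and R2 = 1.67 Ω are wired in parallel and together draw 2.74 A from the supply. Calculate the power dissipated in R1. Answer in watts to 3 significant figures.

2.83 W

We need the common branch voltage; get it from I_total × R_eq, then P = V²/R for the branch.
1/R_eq = 1/3.19 + 1/1.67 ⇒ R_eq = 1.096 Ω
V = I_total × R_eq = 2.740 × 1.096 = 3.003 V
P_R1 = V² / R1 = (3.003)² / 3.19 = 2.828 W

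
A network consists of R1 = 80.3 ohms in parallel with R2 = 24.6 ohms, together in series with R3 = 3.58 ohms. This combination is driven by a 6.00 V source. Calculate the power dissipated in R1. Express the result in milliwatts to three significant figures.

Collapse the R1‖R2 pair into one equivalent R_p; then R_p and R3 form a series string.
R_p = (80.3×24.6)/(80.3+24.6) = 18.83 Ω
R_total = R_p + 3.58 = 18.83 + 3.58 = 22.41 Ω
I = V / R_total = 6.00 / 22.41 = 0.2677 A
Voltage across the parallel pair: V_p = I × R_p = 0.2677 × 18.83 = 5.042 V
R1 has V_p across it, so P = V_p²/R1.
P_R1 = (5.042)² / 80.3 = 0.3165 W

317 mW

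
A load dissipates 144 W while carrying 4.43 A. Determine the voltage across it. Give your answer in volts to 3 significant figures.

32.5 V

The two known quantities fix the third via V = P / I.
V = 144 / 4.430 = 32.51 V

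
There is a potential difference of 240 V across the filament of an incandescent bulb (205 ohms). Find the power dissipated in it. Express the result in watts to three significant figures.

With V across and R both known, P = V²/R gives the dissipation directly.
P = (240 V)² / 205 Ω = 281.0 W

281 W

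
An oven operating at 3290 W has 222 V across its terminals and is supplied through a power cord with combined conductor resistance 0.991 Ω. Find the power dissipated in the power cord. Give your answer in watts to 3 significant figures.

Only the current and the line resistance are needed for the I²R loss.
I = P / V = 3290 / 222 = 14.82 A through the power cord.
P_line = I² R_line = (14.82)² × 0.991 = 217.7 W

218 W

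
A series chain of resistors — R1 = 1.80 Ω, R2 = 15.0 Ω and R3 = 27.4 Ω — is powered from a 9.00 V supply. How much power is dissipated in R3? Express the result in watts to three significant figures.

Every series element carries the same I. Get I from the total resistance, then P = I² × R3.
R_total = 1.80 + 15.0 + 27.4 = 44.20 Ω
I = V / R_total = 9.00 / 44.20 = 0.2036 A
P_R3 = I² × R3 = (0.2036)² × 27.4 = 1.136 W

1.14 W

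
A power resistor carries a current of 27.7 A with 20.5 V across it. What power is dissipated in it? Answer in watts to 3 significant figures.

568 W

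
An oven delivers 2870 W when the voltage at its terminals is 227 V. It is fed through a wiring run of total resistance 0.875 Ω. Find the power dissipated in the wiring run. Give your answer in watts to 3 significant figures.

The wiring run is a series resistance carrying the load current; its dissipation is I²R_line.
I = P / V = 2870 / 227 = 12.64 A through the wiring run.
P_line = I² R_line = (12.64)² × 0.875 = 139.9 W

140 W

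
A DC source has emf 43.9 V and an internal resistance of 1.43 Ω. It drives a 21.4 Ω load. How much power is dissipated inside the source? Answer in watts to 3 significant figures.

r is in series with the load, so it carries the full circuit current — the loss in it is I²r.
I = ε / (r + R) = 43.9 / (1.43 + 21.4) = 1.923 A
P_int = I² r = (1.923)² × 1.43 = 5.288 W

5.29 W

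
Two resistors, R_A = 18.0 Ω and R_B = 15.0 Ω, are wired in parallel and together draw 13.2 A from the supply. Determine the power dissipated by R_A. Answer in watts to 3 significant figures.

We need the common branch voltage; get it from I_total × R_eq, then P = V²/R for the branch.
1/R_eq = 1/18.0 + 1/15.0 ⇒ R_eq = 8.182 Ω
V = I_total × R_eq = 13.20 × 8.182 = 108.0 V
P_R_A = V² / R_A = (108.0)² / 18.0 = 648.0 W

648 W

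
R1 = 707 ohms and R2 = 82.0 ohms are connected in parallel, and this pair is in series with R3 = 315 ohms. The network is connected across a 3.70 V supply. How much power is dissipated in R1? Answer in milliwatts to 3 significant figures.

0.693 mW

Combine R1 and R2 into their parallel equivalent first, reducing the network to two series resistors.
R_p = (707×82.0)/(707+82.0) = 73.48 Ω
R_total = R_p + 315 = 73.48 + 315 = 388.5 Ω
I = V / R_total = 3.70 / 388.5 = 0.009524 A
Voltage across the parallel pair: V_p = I × R_p = 0.009524 × 73.48 = 0.6998 V
R1 has V_p across it, so P = V_p²/R1.
P_R1 = (0.6998)² / 707 = 0.0006927 W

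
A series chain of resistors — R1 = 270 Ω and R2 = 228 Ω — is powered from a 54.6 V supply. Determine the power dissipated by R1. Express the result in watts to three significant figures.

In a series string the same current flows through every resistor — find that current, then P = I²R for the one we want.
R_total = 270 + 228 = 498.0 Ω
I = V / R_total = 54.6 / 498.0 = 0.1096 A
P_R1 = I² × R1 = (0.1096)² × 270 = 3.246 W

3.25 W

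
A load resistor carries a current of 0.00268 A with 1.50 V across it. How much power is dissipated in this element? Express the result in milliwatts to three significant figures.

4.02 mW

Both the voltage across and the current through the element are known, so P = V I applies directly.
P = 1.50 V × 0.002680 A = 0.004020 W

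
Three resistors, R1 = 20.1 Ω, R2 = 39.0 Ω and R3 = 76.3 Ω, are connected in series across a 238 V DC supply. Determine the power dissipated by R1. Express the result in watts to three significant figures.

62.1 W

In a series string the same current flows through every resistor — find that current, then P = I²R for the one we want.
R_total = 20.1 + 39.0 + 76.3 = 135.4 Ω
I = V / R_total = 238 / 135.4 = 1.758 A
P_R1 = I² × R1 = (1.758)² × 20.1 = 62.10 W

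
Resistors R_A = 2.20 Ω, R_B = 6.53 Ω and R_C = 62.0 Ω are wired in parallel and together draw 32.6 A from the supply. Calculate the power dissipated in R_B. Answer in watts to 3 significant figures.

The branches share the same voltage, but only the total current is given — find V from the equivalent resistance first.
1/R_eq = 1/2.20 + 1/6.53 + 1/62.0 ⇒ R_eq = 1.603 Ω
V = I_total × R_eq = 32.60 × 1.603 = 52.26 V
P_R_B = V² / R_B = (52.26)² / 6.53 = 418.2 W

418 W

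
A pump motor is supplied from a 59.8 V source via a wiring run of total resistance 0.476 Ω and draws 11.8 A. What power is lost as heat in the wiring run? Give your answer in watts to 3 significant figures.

66.3 W

The wiring run is a series resistance carrying the load current; its dissipation is I²R_line.
The wiring run carries the full 11.8 A.
P_line = I² R_line = (11.80)² × 0.476 = 66.28 W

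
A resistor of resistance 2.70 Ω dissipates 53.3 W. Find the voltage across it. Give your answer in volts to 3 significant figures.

12.0 V

Inverting the appropriate power form: V = √(P R).
V = √(53.3 × 2.70) = 12.00 V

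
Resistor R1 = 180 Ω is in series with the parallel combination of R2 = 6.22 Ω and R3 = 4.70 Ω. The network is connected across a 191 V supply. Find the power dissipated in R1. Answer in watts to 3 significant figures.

197 W

Collapse R2‖R3 to a single equivalent, reducing the network to two series elements.
R_p = (6.22×4.70)/(6.22+4.70) = 2.677 Ω
R_total = 180 + 2.677 = 182.7 Ω
I = V / R_total = 191 / 182.7 = 1.046 A
The full supply current passes through R1: P = I²R.
P_R1 = (1.046)² × 180 = 196.8 W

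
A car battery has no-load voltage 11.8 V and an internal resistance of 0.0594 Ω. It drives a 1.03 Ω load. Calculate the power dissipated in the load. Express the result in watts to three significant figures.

121 W

With r and R in series, I = ε/(r+R); the load dissipates I²R.
I = ε / (r + R) = 11.8 / (0.0594 + 1.03) = 10.83 A
P_load = I² R = (10.83)² × 1.03 = 120.8 W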